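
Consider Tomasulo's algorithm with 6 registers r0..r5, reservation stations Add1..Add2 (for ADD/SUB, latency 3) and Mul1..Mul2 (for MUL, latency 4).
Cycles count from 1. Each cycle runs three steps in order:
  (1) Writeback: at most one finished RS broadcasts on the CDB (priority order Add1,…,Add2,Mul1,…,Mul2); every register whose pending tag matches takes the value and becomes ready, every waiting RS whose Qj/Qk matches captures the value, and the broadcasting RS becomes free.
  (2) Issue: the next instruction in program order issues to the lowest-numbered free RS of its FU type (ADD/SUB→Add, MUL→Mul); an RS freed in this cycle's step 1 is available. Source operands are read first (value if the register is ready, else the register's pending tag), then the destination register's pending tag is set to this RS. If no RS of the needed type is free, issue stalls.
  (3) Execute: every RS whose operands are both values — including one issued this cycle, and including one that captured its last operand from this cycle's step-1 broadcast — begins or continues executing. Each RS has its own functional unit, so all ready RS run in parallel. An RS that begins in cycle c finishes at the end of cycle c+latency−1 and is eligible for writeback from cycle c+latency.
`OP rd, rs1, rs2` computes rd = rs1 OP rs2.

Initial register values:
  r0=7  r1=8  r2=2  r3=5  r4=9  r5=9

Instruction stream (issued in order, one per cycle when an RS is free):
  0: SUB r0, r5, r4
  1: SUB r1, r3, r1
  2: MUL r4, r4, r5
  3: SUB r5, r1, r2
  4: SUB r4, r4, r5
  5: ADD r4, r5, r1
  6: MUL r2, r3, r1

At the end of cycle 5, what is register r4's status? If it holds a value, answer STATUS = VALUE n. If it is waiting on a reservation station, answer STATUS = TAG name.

cycle 1: issue SUB r0<-Add1 // r0:Add1,r1:8,r2:2,r3:5,r4:9,r5:9
cycle 2: issue SUB r1<-Add2 // r0:Add1,r1:Add2,r2:2,r3:5,r4:9,r5:9
cycle 3: issue MUL r4<-Mul1 // r0:Add1,r1:Add2,r2:2,r3:5,r4:Mul1,r5:9
cycle 4: CDB Add1=0; issue SUB r5<-Add1 // r0:0,r1:Add2,r2:2,r3:5,r4:Mul1,r5:Add1
cycle 5: CDB Add2=-3; issue SUB r4<-Add2 // r0:0,r1:-3,r2:2,r3:5,r4:Add2,r5:Add1

STATUS = TAG Add2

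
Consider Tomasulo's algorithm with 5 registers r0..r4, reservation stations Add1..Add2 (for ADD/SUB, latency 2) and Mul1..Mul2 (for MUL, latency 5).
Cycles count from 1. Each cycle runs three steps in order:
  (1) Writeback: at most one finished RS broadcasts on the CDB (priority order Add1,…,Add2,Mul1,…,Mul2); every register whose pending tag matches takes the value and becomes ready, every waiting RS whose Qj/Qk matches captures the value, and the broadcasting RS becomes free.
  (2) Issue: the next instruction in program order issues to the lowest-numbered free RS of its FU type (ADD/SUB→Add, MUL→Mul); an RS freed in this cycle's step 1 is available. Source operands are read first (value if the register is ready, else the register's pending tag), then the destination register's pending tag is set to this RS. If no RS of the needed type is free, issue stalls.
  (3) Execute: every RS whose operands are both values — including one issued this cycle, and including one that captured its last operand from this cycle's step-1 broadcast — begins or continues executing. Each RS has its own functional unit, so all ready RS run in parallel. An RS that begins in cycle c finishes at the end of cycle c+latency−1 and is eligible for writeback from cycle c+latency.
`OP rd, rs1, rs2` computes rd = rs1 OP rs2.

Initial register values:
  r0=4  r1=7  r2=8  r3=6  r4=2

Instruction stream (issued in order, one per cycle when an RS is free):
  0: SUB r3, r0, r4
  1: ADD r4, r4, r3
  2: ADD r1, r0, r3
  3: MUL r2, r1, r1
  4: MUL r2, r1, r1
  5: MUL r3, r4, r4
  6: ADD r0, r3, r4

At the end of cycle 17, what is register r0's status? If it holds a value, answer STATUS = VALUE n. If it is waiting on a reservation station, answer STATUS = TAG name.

STATUS = VALUE 20

  c1: issue SUB r3<-Add1  regs: r0:4,r1:7,r2:8,r3:Add1,r4:2
  c2: issue ADD r4<-Add2  regs: r0:4,r1:7,r2:8,r3:Add1,r4:Add2
  c3: CDB Add1=2; issue ADD r1<-Add1  regs: r0:4,r1:Add1,r2:8,r3:2,r4:Add2
  c4: issue MUL r2<-Mul1  regs: r0:4,r1:Add1,r2:Mul1,r3:2,r4:Add2
  c5: CDB Add1=6; issue MUL r2<-Mul2  regs: r0:4,r1:6,r2:Mul2,r3:2,r4:Add2
  c6: CDB Add2=4; stall  regs: r0:4,r1:6,r2:Mul2,r3:2,r4:4
  c7: stall  regs: r0:4,r1:6,r2:Mul2,r3:2,r4:4
  c8: stall  regs: r0:4,r1:6,r2:Mul2,r3:2,r4:4
  c9: stall  regs: r0:4,r1:6,r2:Mul2,r3:2,r4:4
  c10: CDB Mul1=36; issue MUL r3<-Mul1  regs: r0:4,r1:6,r2:Mul2,r3:Mul1,r4:4
  c11: CDB Mul2=36; issue ADD r0<-Add1  regs: r0:Add1,r1:6,r2:36,r3:Mul1,r4:4
  c12: -  regs: r0:Add1,r1:6,r2:36,r3:Mul1,r4:4
  c13: -  regs: r0:Add1,r1:6,r2:36,r3:Mul1,r4:4
  c14: -  regs: r0:Add1,r1:6,r2:36,r3:Mul1,r4:4
  c15: CDB Mul1=16  regs: r0:Add1,r1:6,r2:36,r3:16,r4:4
  c16: -  regs: r0:Add1,r1:6,r2:36,r3:16,r4:4
  c17: CDB Add1=20  regs: r0:20,r1:6,r2:36,r3:16,r4:4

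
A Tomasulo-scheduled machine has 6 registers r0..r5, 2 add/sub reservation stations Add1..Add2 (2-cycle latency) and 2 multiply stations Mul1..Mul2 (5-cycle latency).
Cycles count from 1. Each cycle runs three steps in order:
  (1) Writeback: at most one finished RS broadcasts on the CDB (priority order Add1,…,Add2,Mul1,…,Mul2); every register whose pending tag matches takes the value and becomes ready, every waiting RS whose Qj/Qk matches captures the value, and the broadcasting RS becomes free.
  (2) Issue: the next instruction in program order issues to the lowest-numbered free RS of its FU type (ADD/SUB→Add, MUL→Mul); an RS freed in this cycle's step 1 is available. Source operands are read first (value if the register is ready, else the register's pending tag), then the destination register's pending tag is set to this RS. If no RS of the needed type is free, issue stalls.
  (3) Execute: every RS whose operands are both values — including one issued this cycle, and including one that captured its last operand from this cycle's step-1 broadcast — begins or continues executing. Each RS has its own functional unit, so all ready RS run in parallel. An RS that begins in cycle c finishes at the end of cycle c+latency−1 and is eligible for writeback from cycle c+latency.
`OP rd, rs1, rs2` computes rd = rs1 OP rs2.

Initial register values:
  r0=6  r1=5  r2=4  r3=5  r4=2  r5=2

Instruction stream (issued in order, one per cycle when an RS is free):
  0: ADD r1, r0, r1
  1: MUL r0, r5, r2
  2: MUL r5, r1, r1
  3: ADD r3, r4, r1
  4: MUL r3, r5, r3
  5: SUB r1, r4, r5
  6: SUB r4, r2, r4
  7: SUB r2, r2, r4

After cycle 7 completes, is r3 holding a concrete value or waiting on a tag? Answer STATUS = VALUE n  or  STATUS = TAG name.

cycle 1: issue ADD r1<-Add1 // r0:6,r1:Add1,r2:4,r3:5,r4:2,r5:2
cycle 2: issue MUL r0<-Mul1 // r0:Mul1,r1:Add1,r2:4,r3:5,r4:2,r5:2
cycle 3: CDB Add1=11; issue MUL r5<-Mul2 // r0:Mul1,r1:11,r2:4,r3:5,r4:2,r5:Mul2
cycle 4: issue ADD r3<-Add1 // r0:Mul1,r1:11,r2:4,r3:Add1,r4:2,r5:Mul2
cycle 5: stall // r0:Mul1,r1:11,r2:4,r3:Add1,r4:2,r5:Mul2
cycle 6: CDB Add1=13; stall // r0:Mul1,r1:11,r2:4,r3:13,r4:2,r5:Mul2
cycle 7: CDB Mul1=8; issue MUL r3<-Mul1 // r0:8,r1:11,r2:4,r3:Mul1,r4:2,r5:Mul2

STATUS = TAG Mul1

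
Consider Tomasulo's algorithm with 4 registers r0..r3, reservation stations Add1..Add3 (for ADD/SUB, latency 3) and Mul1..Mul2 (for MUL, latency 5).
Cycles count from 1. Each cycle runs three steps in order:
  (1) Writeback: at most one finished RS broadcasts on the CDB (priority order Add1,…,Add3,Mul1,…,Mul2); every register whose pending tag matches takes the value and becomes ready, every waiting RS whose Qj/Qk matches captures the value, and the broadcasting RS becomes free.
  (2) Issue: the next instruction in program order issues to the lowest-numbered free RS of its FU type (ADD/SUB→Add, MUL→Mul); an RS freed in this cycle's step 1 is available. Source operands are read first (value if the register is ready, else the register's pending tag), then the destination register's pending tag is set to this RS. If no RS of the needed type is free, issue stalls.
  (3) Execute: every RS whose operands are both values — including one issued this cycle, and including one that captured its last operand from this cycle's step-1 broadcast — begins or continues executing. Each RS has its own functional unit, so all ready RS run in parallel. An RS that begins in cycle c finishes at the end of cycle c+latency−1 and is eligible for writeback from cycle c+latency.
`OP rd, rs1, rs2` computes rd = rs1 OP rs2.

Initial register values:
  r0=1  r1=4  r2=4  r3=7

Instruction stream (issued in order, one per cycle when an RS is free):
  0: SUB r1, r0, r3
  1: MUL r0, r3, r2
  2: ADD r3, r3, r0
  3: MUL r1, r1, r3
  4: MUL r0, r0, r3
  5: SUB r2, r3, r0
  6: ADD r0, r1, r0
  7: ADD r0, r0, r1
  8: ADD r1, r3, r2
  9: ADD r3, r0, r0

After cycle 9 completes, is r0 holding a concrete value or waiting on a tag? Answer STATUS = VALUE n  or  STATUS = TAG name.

c1: issue SUB r1<-Add1 | r0:1,r1:Add1,r2:4,r3:7
c2: issue MUL r0<-Mul1 | r0:Mul1,r1:Add1,r2:4,r3:7
c3: issue ADD r3<-Add2 | r0:Mul1,r1:Add1,r2:4,r3:Add2
c4: CDB Add1=-6; issue MUL r1<-Mul2 | r0:Mul1,r1:Mul2,r2:4,r3:Add2
c5: stall | r0:Mul1,r1:Mul2,r2:4,r3:Add2
c6: stall | r0:Mul1,r1:Mul2,r2:4,r3:Add2
c7: CDB Mul1=28; issue MUL r0<-Mul1 | r0:Mul1,r1:Mul2,r2:4,r3:Add2
c8: issue SUB r2<-Add1 | r0:Mul1,r1:Mul2,r2:Add1,r3:Add2
c9: issue ADD r0<-Add3 | r0:Add3,r1:Mul2,r2:Add1,r3:Add2

STATUS = TAG Add3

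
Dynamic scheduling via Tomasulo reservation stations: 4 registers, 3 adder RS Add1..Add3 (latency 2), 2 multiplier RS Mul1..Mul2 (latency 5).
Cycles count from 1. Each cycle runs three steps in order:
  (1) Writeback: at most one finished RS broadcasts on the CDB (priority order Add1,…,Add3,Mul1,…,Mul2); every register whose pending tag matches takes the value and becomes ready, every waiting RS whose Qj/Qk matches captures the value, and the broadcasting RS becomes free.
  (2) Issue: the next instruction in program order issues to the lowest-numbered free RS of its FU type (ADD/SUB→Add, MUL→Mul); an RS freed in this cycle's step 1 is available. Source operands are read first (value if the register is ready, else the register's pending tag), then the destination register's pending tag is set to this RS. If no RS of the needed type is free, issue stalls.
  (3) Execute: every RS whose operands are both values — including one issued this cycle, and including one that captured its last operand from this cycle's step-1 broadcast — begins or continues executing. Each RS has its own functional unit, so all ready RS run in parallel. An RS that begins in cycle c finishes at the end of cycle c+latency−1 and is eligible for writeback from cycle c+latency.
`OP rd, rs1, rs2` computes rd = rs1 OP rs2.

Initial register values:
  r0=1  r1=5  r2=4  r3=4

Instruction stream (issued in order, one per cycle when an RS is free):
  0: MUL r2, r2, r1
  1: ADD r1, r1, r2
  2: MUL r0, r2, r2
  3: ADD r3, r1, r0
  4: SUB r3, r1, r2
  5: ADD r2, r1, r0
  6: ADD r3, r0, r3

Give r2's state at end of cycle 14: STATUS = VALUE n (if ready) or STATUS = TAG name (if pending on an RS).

STATUS = VALUE 425

cycle 1: issue MUL r2<-Mul1 // r0:1,r1:5,r2:Mul1,r3:4
cycle 2: issue ADD r1<-Add1 // r0:1,r1:Add1,r2:Mul1,r3:4
cycle 3: issue MUL r0<-Mul2 // r0:Mul2,r1:Add1,r2:Mul1,r3:4
cycle 4: issue ADD r3<-Add2 // r0:Mul2,r1:Add1,r2:Mul1,r3:Add2
cycle 5: issue SUB r3<-Add3 // r0:Mul2,r1:Add1,r2:Mul1,r3:Add3
cycle 6: CDB Mul1=20; stall // r0:Mul2,r1:Add1,r2:20,r3:Add3
cycle 7: stall // r0:Mul2,r1:Add1,r2:20,r3:Add3
cycle 8: CDB Add1=25; issue ADD r2<-Add1 // r0:Mul2,r1:25,r2:Add1,r3:Add3
cycle 9: stall // r0:Mul2,r1:25,r2:Add1,r3:Add3
cycle 10: CDB Add3=5; issue ADD r3<-Add3 // r0:Mul2,r1:25,r2:Add1,r3:Add3
cycle 11: CDB Mul2=400 // r0:400,r1:25,r2:Add1,r3:Add3
cycle 12: - // r0:400,r1:25,r2:Add1,r3:Add3
cycle 13: CDB Add1=425 // r0:400,r1:25,r2:425,r3:Add3
cycle 14: CDB Add2=425 // r0:400,r1:25,r2:425,r3:Add3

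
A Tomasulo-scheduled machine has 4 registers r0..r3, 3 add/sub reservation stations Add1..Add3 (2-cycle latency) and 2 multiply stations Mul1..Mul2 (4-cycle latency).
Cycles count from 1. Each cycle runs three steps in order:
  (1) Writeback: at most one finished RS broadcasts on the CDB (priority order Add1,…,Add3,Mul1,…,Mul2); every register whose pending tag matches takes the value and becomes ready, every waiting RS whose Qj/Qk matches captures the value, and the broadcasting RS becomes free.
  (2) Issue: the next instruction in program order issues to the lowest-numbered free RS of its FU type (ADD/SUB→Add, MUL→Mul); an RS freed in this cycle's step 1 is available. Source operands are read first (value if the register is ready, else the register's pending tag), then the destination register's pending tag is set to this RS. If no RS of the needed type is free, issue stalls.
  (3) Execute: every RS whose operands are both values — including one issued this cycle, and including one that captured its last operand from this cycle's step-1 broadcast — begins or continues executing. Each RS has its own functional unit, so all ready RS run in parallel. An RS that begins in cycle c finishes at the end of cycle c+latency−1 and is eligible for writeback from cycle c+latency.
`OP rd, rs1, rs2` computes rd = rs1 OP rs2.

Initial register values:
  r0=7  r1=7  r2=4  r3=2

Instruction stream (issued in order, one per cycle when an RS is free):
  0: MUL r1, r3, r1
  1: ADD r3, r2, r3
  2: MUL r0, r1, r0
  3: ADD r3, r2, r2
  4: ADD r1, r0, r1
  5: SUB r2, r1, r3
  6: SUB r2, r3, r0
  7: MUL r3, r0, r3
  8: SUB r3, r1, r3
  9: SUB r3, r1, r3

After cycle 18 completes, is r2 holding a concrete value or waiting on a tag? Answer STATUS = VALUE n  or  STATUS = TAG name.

  c1: issue MUL r1<-Mul1  regs: r0:7,r1:Mul1,r2:4,r3:2
  c2: issue ADD r3<-Add1  regs: r0:7,r1:Mul1,r2:4,r3:Add1
  c3: issue MUL r0<-Mul2  regs: r0:Mul2,r1:Mul1,r2:4,r3:Add1
  c4: CDB Add1=6; issue ADD r3<-Add1  regs: r0:Mul2,r1:Mul1,r2:4,r3:Add1
  c5: CDB Mul1=14; issue ADD r1<-Add2  regs: r0:Mul2,r1:Add2,r2:4,r3:Add1
  c6: CDB Add1=8; issue SUB r2<-Add1  regs: r0:Mul2,r1:Add2,r2:Add1,r3:8
  c7: issue SUB r2<-Add3  regs: r0:Mul2,r1:Add2,r2:Add3,r3:8
  c8: issue MUL r3<-Mul1  regs: r0:Mul2,r1:Add2,r2:Add3,r3:Mul1
  c9: CDB Mul2=98; stall  regs: r0:98,r1:Add2,r2:Add3,r3:Mul1
  c10: stall  regs: r0:98,r1:Add2,r2:Add3,r3:Mul1
  c11: CDB Add2=112; issue SUB r3<-Add2  regs: r0:98,r1:112,r2:Add3,r3:Add2
  c12: CDB Add3=-90; issue SUB r3<-Add3  regs: r0:98,r1:112,r2:-90,r3:Add3
  c13: CDB Add1=104  regs: r0:98,r1:112,r2:-90,r3:Add3
  c14: CDB Mul1=784  regs: r0:98,r1:112,r2:-90,r3:Add3
  c15: -  regs: r0:98,r1:112,r2:-90,r3:Add3
  c16: CDB Add2=-672  regs: r0:98,r1:112,r2:-90,r3:Add3
  c17: -  regs: r0:98,r1:112,r2:-90,r3:Add3
  c18: CDB Add3=784  regs: r0:98,r1:112,r2:-90,r3:784

STATUS = VALUE -90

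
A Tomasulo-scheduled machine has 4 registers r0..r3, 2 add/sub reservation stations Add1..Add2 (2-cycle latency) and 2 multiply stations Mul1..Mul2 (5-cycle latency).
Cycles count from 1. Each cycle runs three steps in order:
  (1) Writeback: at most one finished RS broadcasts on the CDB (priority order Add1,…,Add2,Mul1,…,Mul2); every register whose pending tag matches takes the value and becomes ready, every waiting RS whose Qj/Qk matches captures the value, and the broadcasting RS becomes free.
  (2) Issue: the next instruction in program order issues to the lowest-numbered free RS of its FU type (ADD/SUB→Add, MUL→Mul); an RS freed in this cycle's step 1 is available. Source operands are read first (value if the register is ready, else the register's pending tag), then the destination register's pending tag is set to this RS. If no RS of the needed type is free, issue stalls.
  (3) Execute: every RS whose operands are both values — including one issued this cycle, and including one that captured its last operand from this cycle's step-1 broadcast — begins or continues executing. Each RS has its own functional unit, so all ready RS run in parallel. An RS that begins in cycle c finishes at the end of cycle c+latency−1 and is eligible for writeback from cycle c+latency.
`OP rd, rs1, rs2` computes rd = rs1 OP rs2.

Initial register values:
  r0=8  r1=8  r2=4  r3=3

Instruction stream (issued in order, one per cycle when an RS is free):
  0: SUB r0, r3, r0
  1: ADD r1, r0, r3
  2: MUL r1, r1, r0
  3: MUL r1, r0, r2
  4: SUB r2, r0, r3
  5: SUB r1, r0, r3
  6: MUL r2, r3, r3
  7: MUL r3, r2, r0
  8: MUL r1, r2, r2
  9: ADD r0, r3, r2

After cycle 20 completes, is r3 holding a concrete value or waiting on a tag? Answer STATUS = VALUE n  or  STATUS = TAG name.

  c1: issue SUB r0<-Add1  regs: r0:Add1,r1:8,r2:4,r3:3
  c2: issue ADD r1<-Add2  regs: r0:Add1,r1:Add2,r2:4,r3:3
  c3: CDB Add1=-5; issue MUL r1<-Mul1  regs: r0:-5,r1:Mul1,r2:4,r3:3
  c4: issue MUL r1<-Mul2  regs: r0:-5,r1:Mul2,r2:4,r3:3
  c5: CDB Add2=-2; issue SUB r2<-Add1  regs: r0:-5,r1:Mul2,r2:Add1,r3:3
  c6: issue SUB r1<-Add2  regs: r0:-5,r1:Add2,r2:Add1,r3:3
  c7: CDB Add1=-8; stall  regs: r0:-5,r1:Add2,r2:-8,r3:3
  c8: CDB Add2=-8; stall  regs: r0:-5,r1:-8,r2:-8,r3:3
  c9: CDB Mul2=-20; issue MUL r2<-Mul2  regs: r0:-5,r1:-8,r2:Mul2,r3:3
  c10: CDB Mul1=10; issue MUL r3<-Mul1  regs: r0:-5,r1:-8,r2:Mul2,r3:Mul1
  c11: stall  regs: r0:-5,r1:-8,r2:Mul2,r3:Mul1
  c12: stall  regs: r0:-5,r1:-8,r2:Mul2,r3:Mul1
  c13: stall  regs: r0:-5,r1:-8,r2:Mul2,r3:Mul1
  c14: CDB Mul2=9; issue MUL r1<-Mul2  regs: r0:-5,r1:Mul2,r2:9,r3:Mul1
  c15: issue ADD r0<-Add1  regs: r0:Add1,r1:Mul2,r2:9,r3:Mul1
  c16: -  regs: r0:Add1,r1:Mul2,r2:9,r3:Mul1
  c17: -  regs: r0:Add1,r1:Mul2,r2:9,r3:Mul1
  c18: -  regs: r0:Add1,r1:Mul2,r2:9,r3:Mul1
  c19: CDB Mul1=-45  regs: r0:Add1,r1:Mul2,r2:9,r3:-45
  c20: CDB Mul2=81  regs: r0:Add1,r1:81,r2:9,r3:-45

STATUS = VALUE -45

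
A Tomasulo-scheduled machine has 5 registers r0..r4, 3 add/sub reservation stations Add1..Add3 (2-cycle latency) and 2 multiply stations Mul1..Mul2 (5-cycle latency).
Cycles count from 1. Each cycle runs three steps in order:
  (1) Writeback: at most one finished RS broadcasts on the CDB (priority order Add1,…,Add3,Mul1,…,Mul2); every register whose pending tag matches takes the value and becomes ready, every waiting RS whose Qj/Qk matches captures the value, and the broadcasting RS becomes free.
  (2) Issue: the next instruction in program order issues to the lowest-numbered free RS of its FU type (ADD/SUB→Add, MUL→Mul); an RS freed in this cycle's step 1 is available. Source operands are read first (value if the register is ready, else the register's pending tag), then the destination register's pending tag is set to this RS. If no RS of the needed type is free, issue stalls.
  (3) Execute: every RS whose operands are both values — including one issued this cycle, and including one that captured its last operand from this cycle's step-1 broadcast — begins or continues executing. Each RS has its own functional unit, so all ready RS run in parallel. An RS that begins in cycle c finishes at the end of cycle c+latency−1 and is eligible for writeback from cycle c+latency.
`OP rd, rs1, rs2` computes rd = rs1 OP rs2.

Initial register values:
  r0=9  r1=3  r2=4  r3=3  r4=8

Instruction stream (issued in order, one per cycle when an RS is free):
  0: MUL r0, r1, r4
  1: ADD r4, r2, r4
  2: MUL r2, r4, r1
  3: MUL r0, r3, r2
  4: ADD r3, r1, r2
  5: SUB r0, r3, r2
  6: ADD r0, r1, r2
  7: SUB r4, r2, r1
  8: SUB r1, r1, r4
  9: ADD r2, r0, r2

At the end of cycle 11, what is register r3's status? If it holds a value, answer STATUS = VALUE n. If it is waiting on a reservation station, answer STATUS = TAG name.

cycle 1: issue MUL r0<-Mul1 // r0:Mul1,r1:3,r2:4,r3:3,r4:8
cycle 2: issue ADD r4<-Add1 // r0:Mul1,r1:3,r2:4,r3:3,r4:Add1
cycle 3: issue MUL r2<-Mul2 // r0:Mul1,r1:3,r2:Mul2,r3:3,r4:Add1
cycle 4: CDB Add1=12; stall // r0:Mul1,r1:3,r2:Mul2,r3:3,r4:12
cycle 5: stall // r0:Mul1,r1:3,r2:Mul2,r3:3,r4:12
cycle 6: CDB Mul1=24; issue MUL r0<-Mul1 // r0:Mul1,r1:3,r2:Mul2,r3:3,r4:12
cycle 7: issue ADD r3<-Add1 // r0:Mul1,r1:3,r2:Mul2,r3:Add1,r4:12
cycle 8: issue SUB r0<-Add2 // r0:Add2,r1:3,r2:Mul2,r3:Add1,r4:12
cycle 9: CDB Mul2=36; issue ADD r0<-Add3 // r0:Add3,r1:3,r2:36,r3:Add1,r4:12
cycle 10: stall // r0:Add3,r1:3,r2:36,r3:Add1,r4:12
cycle 11: CDB Add1=39; issue SUB r4<-Add1 // r0:Add3,r1:3,r2:36,r3:39,r4:Add1

STATUS = VALUE 39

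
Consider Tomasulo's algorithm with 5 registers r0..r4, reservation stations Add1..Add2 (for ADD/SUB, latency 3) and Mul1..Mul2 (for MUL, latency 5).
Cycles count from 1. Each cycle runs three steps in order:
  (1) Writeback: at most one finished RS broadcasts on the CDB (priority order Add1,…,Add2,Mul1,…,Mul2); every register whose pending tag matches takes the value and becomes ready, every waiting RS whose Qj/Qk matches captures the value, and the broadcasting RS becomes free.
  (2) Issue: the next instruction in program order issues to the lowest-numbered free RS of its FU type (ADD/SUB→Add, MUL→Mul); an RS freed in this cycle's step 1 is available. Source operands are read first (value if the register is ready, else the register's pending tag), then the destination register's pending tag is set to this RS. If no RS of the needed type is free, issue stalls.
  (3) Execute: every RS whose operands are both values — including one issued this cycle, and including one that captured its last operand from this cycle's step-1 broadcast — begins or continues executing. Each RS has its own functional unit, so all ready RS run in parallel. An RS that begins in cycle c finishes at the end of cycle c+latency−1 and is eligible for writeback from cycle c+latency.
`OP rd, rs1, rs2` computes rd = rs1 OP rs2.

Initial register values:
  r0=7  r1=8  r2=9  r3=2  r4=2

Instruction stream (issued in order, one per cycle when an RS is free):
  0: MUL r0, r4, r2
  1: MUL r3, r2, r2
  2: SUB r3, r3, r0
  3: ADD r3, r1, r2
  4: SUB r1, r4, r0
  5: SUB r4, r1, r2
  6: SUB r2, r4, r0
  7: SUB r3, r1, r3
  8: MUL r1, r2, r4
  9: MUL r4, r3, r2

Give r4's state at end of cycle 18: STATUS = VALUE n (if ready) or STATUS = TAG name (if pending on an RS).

  c1: issue MUL r0<-Mul1  regs: r0:Mul1,r1:8,r2:9,r3:2,r4:2
  c2: issue MUL r3<-Mul2  regs: r0:Mul1,r1:8,r2:9,r3:Mul2,r4:2
  c3: issue SUB r3<-Add1  regs: r0:Mul1,r1:8,r2:9,r3:Add1,r4:2
  c4: issue ADD r3<-Add2  regs: r0:Mul1,r1:8,r2:9,r3:Add2,r4:2
  c5: stall  regs: r0:Mul1,r1:8,r2:9,r3:Add2,r4:2
  c6: CDB Mul1=18; stall  regs: r0:18,r1:8,r2:9,r3:Add2,r4:2
  c7: CDB Add2=17; issue SUB r1<-Add2  regs: r0:18,r1:Add2,r2:9,r3:17,r4:2
  c8: CDB Mul2=81; stall  regs: r0:18,r1:Add2,r2:9,r3:17,r4:2
  c9: stall  regs: r0:18,r1:Add2,r2:9,r3:17,r4:2
  c10: CDB Add2=-16; issue SUB r4<-Add2  regs: r0:18,r1:-16,r2:9,r3:17,r4:Add2
  c11: CDB Add1=63; issue SUB r2<-Add1  regs: r0:18,r1:-16,r2:Add1,r3:17,r4:Add2
  c12: stall  regs: r0:18,r1:-16,r2:Add1,r3:17,r4:Add2
  c13: CDB Add2=-25; issue SUB r3<-Add2  regs: r0:18,r1:-16,r2:Add1,r3:Add2,r4:-25
  c14: issue MUL r1<-Mul1  regs: r0:18,r1:Mul1,r2:Add1,r3:Add2,r4:-25
  c15: issue MUL r4<-Mul2  regs: r0:18,r1:Mul1,r2:Add1,r3:Add2,r4:Mul2
  c16: CDB Add1=-43  regs: r0:18,r1:Mul1,r2:-43,r3:Add2,r4:Mul2
  c17: CDB Add2=-33  regs: r0:18,r1:Mul1,r2:-43,r3:-33,r4:Mul2
  c18: -  regs: r0:18,r1:Mul1,r2:-43,r3:-33,r4:Mul2

STATUS = TAG Mul2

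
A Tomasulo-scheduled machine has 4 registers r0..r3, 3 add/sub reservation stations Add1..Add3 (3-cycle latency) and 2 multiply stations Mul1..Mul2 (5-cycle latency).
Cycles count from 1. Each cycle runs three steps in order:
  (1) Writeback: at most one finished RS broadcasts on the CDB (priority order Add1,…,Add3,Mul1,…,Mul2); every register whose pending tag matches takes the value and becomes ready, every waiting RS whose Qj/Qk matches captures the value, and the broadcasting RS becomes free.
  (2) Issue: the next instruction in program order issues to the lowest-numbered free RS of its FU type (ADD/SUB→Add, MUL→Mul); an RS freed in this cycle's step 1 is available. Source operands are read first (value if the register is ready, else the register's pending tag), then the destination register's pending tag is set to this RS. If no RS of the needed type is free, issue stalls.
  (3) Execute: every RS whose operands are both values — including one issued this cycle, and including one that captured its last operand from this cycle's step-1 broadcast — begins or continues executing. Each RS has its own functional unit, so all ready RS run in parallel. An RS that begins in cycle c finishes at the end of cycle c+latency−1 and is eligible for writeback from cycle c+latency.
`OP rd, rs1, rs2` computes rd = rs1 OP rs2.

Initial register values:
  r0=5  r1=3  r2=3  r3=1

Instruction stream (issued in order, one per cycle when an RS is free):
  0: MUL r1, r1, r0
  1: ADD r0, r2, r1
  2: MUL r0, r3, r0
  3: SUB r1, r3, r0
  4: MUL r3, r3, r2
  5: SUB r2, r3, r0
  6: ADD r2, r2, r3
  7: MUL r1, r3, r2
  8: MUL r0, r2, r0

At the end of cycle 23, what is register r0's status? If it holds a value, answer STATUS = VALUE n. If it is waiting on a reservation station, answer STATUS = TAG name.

STATUS = TAG Mul2

  c1: issue MUL r1<-Mul1  regs: r0:5,r1:Mul1,r2:3,r3:1
  c2: issue ADD r0<-Add1  regs: r0:Add1,r1:Mul1,r2:3,r3:1
  c3: issue MUL r0<-Mul2  regs: r0:Mul2,r1:Mul1,r2:3,r3:1
  c4: issue SUB r1<-Add2  regs: r0:Mul2,r1:Add2,r2:3,r3:1
  c5: stall  regs: r0:Mul2,r1:Add2,r2:3,r3:1
  c6: CDB Mul1=15; issue MUL r3<-Mul1  regs: r0:Mul2,r1:Add2,r2:3,r3:Mul1
  c7: issue SUB r2<-Add3  regs: r0:Mul2,r1:Add2,r2:Add3,r3:Mul1
  c8: stall  regs: r0:Mul2,r1:Add2,r2:Add3,r3:Mul1
  c9: CDB Add1=18; issue ADD r2<-Add1  regs: r0:Mul2,r1:Add2,r2:Add1,r3:Mul1
  c10: stall  regs: r0:Mul2,r1:Add2,r2:Add1,r3:Mul1
  c11: CDB Mul1=3; issue MUL r1<-Mul1  regs: r0:Mul2,r1:Mul1,r2:Add1,r3:3
  c12: stall  regs: r0:Mul2,r1:Mul1,r2:Add1,r3:3
  c13: stall  regs: r0:Mul2,r1:Mul1,r2:Add1,r3:3
  c14: CDB Mul2=18; issue MUL r0<-Mul2  regs: r0:Mul2,r1:Mul1,r2:Add1,r3:3
  c15: -  regs: r0:Mul2,r1:Mul1,r2:Add1,r3:3
  c16: -  regs: r0:Mul2,r1:Mul1,r2:Add1,r3:3
  c17: CDB Add2=-17  regs: r0:Mul2,r1:Mul1,r2:Add1,r3:3
  c18: CDB Add3=-15  regs: r0:Mul2,r1:Mul1,r2:Add1,r3:3
  c19: -  regs: r0:Mul2,r1:Mul1,r2:Add1,r3:3
  c20: -  regs: r0:Mul2,r1:Mul1,r2:Add1,r3:3
  c21: CDB Add1=-12  regs: r0:Mul2,r1:Mul1,r2:-12,r3:3
  c22: -  regs: r0:Mul2,r1:Mul1,r2:-12,r3:3
  c23: -  regs: r0:Mul2,r1:Mul1,r2:-12,r3:3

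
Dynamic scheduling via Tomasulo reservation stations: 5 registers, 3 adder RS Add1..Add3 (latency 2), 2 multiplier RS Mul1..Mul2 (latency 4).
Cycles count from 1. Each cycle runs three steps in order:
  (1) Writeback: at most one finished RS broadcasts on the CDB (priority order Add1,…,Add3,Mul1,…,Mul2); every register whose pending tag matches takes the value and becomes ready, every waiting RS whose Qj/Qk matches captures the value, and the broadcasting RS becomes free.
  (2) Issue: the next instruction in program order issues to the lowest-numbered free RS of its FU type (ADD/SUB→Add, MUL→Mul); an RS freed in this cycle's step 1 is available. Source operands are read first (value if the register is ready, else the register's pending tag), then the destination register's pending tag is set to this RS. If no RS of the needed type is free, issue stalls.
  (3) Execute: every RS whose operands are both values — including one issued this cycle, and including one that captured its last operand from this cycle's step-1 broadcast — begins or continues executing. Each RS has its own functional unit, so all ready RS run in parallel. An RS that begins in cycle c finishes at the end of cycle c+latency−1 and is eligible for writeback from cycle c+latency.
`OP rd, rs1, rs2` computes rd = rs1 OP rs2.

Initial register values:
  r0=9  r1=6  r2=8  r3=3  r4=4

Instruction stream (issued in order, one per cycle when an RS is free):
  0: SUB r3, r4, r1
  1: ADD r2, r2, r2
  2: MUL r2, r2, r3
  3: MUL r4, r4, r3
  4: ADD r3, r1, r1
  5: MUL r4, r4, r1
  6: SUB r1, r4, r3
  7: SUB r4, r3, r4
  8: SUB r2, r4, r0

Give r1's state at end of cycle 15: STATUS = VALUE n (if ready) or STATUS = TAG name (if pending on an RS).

STATUS = VALUE -60

cycle 1: issue SUB r3<-Add1 // r0:9,r1:6,r2:8,r3:Add1,r4:4
cycle 2: issue ADD r2<-Add2 // r0:9,r1:6,r2:Add2,r3:Add1,r4:4
cycle 3: CDB Add1=-2; issue MUL r2<-Mul1 // r0:9,r1:6,r2:Mul1,r3:-2,r4:4
cycle 4: CDB Add2=16; issue MUL r4<-Mul2 // r0:9,r1:6,r2:Mul1,r3:-2,r4:Mul2
cycle 5: issue ADD r3<-Add1 // r0:9,r1:6,r2:Mul1,r3:Add1,r4:Mul2
cycle 6: stall // r0:9,r1:6,r2:Mul1,r3:Add1,r4:Mul2
cycle 7: CDB Add1=12; stall // r0:9,r1:6,r2:Mul1,r3:12,r4:Mul2
cycle 8: CDB Mul1=-32; issue MUL r4<-Mul1 // r0:9,r1:6,r2:-32,r3:12,r4:Mul1
cycle 9: CDB Mul2=-8; issue SUB r1<-Add1 // r0:9,r1:Add1,r2:-32,r3:12,r4:Mul1
cycle 10: issue SUB r4<-Add2 // r0:9,r1:Add1,r2:-32,r3:12,r4:Add2
cycle 11: issue SUB r2<-Add3 // r0:9,r1:Add1,r2:Add3,r3:12,r4:Add2
cycle 12: - // r0:9,r1:Add1,r2:Add3,r3:12,r4:Add2
cycle 13: CDB Mul1=-48 // r0:9,r1:Add1,r2:Add3,r3:12,r4:Add2
cycle 14: - // r0:9,r1:Add1,r2:Add3,r3:12,r4:Add2
cycle 15: CDB Add1=-60 // r0:9,r1:-60,r2:Add3,r3:12,r4:Add2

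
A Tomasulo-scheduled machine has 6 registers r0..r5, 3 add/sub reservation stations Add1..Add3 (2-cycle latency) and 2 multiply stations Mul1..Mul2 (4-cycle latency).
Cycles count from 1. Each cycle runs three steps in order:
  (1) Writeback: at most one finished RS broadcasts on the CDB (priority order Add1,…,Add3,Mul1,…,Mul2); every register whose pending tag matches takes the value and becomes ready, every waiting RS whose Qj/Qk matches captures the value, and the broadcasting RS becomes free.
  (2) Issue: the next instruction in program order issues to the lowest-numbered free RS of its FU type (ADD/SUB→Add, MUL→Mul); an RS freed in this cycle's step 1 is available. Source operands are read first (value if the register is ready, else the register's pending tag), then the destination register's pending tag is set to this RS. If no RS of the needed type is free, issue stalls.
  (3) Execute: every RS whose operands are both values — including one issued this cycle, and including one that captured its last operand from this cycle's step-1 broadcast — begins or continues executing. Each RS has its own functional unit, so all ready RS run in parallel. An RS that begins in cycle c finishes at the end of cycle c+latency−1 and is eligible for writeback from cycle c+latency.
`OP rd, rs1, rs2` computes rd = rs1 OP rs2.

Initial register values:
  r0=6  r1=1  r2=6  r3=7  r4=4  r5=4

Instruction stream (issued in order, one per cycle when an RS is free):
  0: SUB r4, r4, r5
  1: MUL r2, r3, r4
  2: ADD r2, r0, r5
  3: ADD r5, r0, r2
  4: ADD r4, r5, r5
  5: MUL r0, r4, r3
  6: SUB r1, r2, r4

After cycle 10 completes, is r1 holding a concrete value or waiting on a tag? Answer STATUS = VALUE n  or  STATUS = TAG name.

STATUS = TAG Add2

c1: issue SUB r4<-Add1 | r0:6,r1:1,r2:6,r3:7,r4:Add1,r5:4
c2: issue MUL r2<-Mul1 | r0:6,r1:1,r2:Mul1,r3:7,r4:Add1,r5:4
c3: CDB Add1=0; issue ADD r2<-Add1 | r0:6,r1:1,r2:Add1,r3:7,r4:0,r5:4
c4: issue ADD r5<-Add2 | r0:6,r1:1,r2:Add1,r3:7,r4:0,r5:Add2
c5: CDB Add1=10; issue ADD r4<-Add1 | r0:6,r1:1,r2:10,r3:7,r4:Add1,r5:Add2
c6: issue MUL r0<-Mul2 | r0:Mul2,r1:1,r2:10,r3:7,r4:Add1,r5:Add2
c7: CDB Add2=16; issue SUB r1<-Add2 | r0:Mul2,r1:Add2,r2:10,r3:7,r4:Add1,r5:16
c8: CDB Mul1=0 | r0:Mul2,r1:Add2,r2:10,r3:7,r4:Add1,r5:16
c9: CDB Add1=32 | r0:Mul2,r1:Add2,r2:10,r3:7,r4:32,r5:16
c10: - | r0:Mul2,r1:Add2,r2:10,r3:7,r4:32,r5:16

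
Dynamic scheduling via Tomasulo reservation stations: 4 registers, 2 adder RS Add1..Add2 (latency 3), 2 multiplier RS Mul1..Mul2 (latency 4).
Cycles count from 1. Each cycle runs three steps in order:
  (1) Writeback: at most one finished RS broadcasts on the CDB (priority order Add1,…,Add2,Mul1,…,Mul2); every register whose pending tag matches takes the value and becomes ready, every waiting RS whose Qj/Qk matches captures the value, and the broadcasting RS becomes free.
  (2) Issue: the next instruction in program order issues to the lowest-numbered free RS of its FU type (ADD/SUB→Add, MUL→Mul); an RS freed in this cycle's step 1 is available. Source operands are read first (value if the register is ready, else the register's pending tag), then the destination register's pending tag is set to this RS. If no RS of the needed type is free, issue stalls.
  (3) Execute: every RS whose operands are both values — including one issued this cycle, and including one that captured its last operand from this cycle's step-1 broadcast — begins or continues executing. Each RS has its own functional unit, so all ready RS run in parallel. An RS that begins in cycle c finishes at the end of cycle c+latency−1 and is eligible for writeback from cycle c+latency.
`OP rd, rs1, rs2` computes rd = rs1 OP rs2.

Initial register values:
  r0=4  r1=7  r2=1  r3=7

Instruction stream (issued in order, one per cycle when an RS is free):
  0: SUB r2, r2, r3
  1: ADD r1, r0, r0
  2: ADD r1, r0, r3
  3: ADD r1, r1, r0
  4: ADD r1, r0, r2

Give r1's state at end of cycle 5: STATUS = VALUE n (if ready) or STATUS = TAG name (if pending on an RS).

cycle 1: issue SUB r2<-Add1 // r0:4,r1:7,r2:Add1,r3:7
cycle 2: issue ADD r1<-Add2 // r0:4,r1:Add2,r2:Add1,r3:7
cycle 3: stall // r0:4,r1:Add2,r2:Add1,r3:7
cycle 4: CDB Add1=-6; issue ADD r1<-Add1 // r0:4,r1:Add1,r2:-6,r3:7
cycle 5: CDB Add2=8; issue ADD r1<-Add2 // r0:4,r1:Add2,r2:-6,r3:7

STATUS = TAG Add2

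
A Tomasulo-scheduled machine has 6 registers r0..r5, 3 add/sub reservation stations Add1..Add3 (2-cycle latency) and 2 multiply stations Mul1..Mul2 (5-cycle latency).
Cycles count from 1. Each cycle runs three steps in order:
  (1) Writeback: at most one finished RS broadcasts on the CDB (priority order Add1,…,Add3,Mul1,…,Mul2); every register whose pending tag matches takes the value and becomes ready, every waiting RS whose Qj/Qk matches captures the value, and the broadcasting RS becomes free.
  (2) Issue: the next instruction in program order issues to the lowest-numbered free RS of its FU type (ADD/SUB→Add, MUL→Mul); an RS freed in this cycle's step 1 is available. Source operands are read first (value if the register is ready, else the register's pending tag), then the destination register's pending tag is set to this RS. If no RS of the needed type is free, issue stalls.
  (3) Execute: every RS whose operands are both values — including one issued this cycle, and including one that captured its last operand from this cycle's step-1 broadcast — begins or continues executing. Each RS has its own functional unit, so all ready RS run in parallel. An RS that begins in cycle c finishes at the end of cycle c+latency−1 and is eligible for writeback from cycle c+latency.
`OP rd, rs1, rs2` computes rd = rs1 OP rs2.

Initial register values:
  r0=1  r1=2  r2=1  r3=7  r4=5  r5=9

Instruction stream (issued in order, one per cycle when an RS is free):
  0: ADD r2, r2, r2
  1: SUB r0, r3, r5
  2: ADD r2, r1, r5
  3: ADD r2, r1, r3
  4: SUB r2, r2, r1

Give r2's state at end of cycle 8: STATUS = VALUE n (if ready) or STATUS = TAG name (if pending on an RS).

STATUS = VALUE 7

c1: issue ADD r2<-Add1 | r0:1,r1:2,r2:Add1,r3:7,r4:5,r5:9
c2: issue SUB r0<-Add2 | r0:Add2,r1:2,r2:Add1,r3:7,r4:5,r5:9
c3: CDB Add1=2; issue ADD r2<-Add1 | r0:Add2,r1:2,r2:Add1,r3:7,r4:5,r5:9
c4: CDB Add2=-2; issue ADD r2<-Add2 | r0:-2,r1:2,r2:Add2,r3:7,r4:5,r5:9
c5: CDB Add1=11; issue SUB r2<-Add1 | r0:-2,r1:2,r2:Add1,r3:7,r4:5,r5:9
c6: CDB Add2=9 | r0:-2,r1:2,r2:Add1,r3:7,r4:5,r5:9
c7: - | r0:-2,r1:2,r2:Add1,r3:7,r4:5,r5:9
c8: CDB Add1=7 | r0:-2,r1:2,r2:7,r3:7,r4:5,r5:9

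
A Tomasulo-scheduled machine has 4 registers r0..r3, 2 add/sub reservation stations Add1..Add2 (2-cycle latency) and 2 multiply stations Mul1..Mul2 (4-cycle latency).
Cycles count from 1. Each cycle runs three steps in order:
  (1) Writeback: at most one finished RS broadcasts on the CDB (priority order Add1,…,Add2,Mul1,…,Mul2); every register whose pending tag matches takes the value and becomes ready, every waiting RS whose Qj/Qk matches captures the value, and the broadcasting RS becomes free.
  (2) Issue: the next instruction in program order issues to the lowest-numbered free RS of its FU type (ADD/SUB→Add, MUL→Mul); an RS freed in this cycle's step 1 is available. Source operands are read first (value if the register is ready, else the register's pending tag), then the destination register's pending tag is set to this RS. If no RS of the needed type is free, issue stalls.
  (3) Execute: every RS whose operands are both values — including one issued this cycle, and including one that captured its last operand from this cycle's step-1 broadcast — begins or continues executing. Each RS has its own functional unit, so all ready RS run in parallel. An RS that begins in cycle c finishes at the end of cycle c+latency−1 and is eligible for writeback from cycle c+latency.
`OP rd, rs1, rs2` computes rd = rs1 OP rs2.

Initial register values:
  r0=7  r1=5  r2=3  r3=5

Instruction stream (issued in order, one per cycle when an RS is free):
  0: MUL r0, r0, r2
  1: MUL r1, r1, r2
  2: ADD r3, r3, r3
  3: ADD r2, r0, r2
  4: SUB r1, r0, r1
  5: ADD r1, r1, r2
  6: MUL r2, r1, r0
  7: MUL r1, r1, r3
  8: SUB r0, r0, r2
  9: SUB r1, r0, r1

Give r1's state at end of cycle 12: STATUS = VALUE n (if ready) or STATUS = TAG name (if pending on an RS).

  c1: issue MUL r0<-Mul1  regs: r0:Mul1,r1:5,r2:3,r3:5
  c2: issue MUL r1<-Mul2  regs: r0:Mul1,r1:Mul2,r2:3,r3:5
  c3: issue ADD r3<-Add1  regs: r0:Mul1,r1:Mul2,r2:3,r3:Add1
  c4: issue ADD r2<-Add2  regs: r0:Mul1,r1:Mul2,r2:Add2,r3:Add1
  c5: CDB Add1=10; issue SUB r1<-Add1  regs: r0:Mul1,r1:Add1,r2:Add2,r3:10
  c6: CDB Mul1=21; stall  regs: r0:21,r1:Add1,r2:Add2,r3:10
  c7: CDB Mul2=15; stall  regs: r0:21,r1:Add1,r2:Add2,r3:10
  c8: CDB Add2=24; issue ADD r1<-Add2  regs: r0:21,r1:Add2,r2:24,r3:10
  c9: CDB Add1=6; issue MUL r2<-Mul1  regs: r0:21,r1:Add2,r2:Mul1,r3:10
  c10: issue MUL r1<-Mul2  regs: r0:21,r1:Mul2,r2:Mul1,r3:10
  c11: CDB Add2=30; issue SUB r0<-Add1  regs: r0:Add1,r1:Mul2,r2:Mul1,r3:10
  c12: issue SUB r1<-Add2  regs: r0:Add1,r1:Add2,r2:Mul1,r3:10

STATUS = TAG Add2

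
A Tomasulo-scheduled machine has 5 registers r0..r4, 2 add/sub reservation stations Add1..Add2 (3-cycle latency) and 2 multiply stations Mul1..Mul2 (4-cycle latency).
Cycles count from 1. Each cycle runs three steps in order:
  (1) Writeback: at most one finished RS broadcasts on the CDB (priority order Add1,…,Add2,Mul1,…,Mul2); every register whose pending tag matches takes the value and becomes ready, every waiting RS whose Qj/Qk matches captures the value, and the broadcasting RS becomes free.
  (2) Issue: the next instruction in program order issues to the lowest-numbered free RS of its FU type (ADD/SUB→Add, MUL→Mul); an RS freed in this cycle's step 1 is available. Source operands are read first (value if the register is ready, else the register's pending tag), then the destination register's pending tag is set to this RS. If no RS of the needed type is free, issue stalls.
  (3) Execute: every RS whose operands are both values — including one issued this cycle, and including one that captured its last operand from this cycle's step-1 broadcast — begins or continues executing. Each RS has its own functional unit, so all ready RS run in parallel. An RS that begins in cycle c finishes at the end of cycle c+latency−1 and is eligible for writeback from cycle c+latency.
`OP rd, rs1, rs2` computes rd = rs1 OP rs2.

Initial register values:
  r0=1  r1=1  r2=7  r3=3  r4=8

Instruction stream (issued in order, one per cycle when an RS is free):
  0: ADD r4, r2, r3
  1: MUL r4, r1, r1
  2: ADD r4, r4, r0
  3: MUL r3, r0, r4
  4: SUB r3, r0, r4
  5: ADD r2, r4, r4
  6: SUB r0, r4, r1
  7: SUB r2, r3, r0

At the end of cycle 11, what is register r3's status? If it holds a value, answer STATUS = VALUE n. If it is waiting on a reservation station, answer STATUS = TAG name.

c1: issue ADD r4<-Add1 | r0:1,r1:1,r2:7,r3:3,r4:Add1
c2: issue MUL r4<-Mul1 | r0:1,r1:1,r2:7,r3:3,r4:Mul1
c3: issue ADD r4<-Add2 | r0:1,r1:1,r2:7,r3:3,r4:Add2
c4: CDB Add1=10; issue MUL r3<-Mul2 | r0:1,r1:1,r2:7,r3:Mul2,r4:Add2
c5: issue SUB r3<-Add1 | r0:1,r1:1,r2:7,r3:Add1,r4:Add2
c6: CDB Mul1=1; stall | r0:1,r1:1,r2:7,r3:Add1,r4:Add2
c7: stall | r0:1,r1:1,r2:7,r3:Add1,r4:Add2
c8: stall | r0:1,r1:1,r2:7,r3:Add1,r4:Add2
c9: CDB Add2=2; issue ADD r2<-Add2 | r0:1,r1:1,r2:Add2,r3:Add1,r4:2
c10: stall | r0:1,r1:1,r2:Add2,r3:Add1,r4:2
c11: stall | r0:1,r1:1,r2:Add2,r3:Add1,r4:2

STATUS = TAG Add1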